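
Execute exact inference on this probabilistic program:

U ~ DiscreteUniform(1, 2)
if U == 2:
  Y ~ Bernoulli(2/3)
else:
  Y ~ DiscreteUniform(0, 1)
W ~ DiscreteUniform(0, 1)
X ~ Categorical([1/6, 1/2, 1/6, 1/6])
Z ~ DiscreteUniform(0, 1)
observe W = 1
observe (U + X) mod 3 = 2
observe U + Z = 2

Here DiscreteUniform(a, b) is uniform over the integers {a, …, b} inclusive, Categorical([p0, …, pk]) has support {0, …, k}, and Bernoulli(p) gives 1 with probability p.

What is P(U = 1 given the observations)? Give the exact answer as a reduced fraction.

P(U = 1 | obs) = 3/5

Enumerate traces; 6 have nonzero weight after conditioning:
  (U=1, Y=0, W=1, X=1, Z=1) weight 1/32
  (U=1, Y=1, W=1, X=1, Z=1) weight 1/32
  (U=2, Y=0, W=1, X=0, Z=0) weight 1/144
  (U=2, Y=0, W=1, X=3, Z=0) weight 1/144
  (U=2, Y=1, W=1, X=0, Z=0) weight 1/72
  (U=2, Y=1, W=1, X=3, Z=0) weight 1/72
Group by U:
  weight(U=1) = 1/16
  weight(U=2) = 1/24
Total weight = 1/16 + 1/24 = 5/48
P(U=1 | obs) = 1/16 / 5/48 = 3/5
P(U=2 | obs) = 1/24 / 5/48 = 2/5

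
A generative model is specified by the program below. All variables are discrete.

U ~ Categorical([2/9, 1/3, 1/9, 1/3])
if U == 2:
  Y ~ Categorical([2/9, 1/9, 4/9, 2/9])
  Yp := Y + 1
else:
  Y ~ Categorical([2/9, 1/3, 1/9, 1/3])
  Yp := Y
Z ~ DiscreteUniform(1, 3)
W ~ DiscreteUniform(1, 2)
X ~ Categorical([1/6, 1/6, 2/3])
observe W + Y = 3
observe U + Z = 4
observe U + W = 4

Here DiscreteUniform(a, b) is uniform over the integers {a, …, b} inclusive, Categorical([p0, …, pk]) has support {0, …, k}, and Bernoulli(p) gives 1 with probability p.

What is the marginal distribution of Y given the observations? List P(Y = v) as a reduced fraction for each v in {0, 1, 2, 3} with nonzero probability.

P(Y=1) = 1/4, P(Y=2) = 3/4

Enumerate traces; 6 have nonzero weight after conditioning:
  (U=2, Y=1, Z=2, W=2, X=0) weight 1/2916
  (U=2, Y=1, Z=2, W=2, X=1) weight 1/2916
  (U=2, Y=1, Z=2, W=2, X=2) weight 1/729
  (U=3, Y=2, Z=1, W=1, X=0) weight 1/972
  (U=3, Y=2, Z=1, W=1, X=1) weight 1/972
  (U=3, Y=2, Z=1, W=1, X=2) weight 1/243
Group by Y:
  weight(Y=1) = 1/486
  weight(Y=2) = 1/162
Total weight = 1/486 + 1/162 = 2/243
P(Y=1 | obs) = 1/486 / 2/243 = 1/4
P(Y=2 | obs) = 1/162 / 2/243 = 3/4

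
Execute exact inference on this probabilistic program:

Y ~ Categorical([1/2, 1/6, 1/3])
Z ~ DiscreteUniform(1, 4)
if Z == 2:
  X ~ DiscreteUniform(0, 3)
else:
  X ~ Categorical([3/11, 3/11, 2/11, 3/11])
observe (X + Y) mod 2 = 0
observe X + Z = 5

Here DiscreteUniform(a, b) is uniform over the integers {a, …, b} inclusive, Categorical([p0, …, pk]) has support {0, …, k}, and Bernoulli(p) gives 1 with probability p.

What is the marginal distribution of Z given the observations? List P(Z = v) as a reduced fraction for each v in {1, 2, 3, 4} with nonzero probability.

P(Z=2) = 11/63, P(Z=3) = 40/63, P(Z=4) = 4/21

Enumerate traces; 4 have nonzero weight after conditioning:
  (Y=0, Z=3, X=2) weight 1/44
  (Y=1, Z=2, X=3) weight 1/96
  (Y=1, Z=4, X=1) weight 1/88
  (Y=2, Z=3, X=2) weight 1/66
Group by Z:
  weight(Z=2) = 1/96
  weight(Z=3) = 5/132
  weight(Z=4) = 1/88
Total weight = 1/96 + 5/132 + 1/88 = 21/352
P(Z=2 | obs) = 1/96 / 21/352 = 11/63
P(Z=3 | obs) = 5/132 / 21/352 = 40/63
P(Z=4 | obs) = 1/88 / 21/352 = 4/21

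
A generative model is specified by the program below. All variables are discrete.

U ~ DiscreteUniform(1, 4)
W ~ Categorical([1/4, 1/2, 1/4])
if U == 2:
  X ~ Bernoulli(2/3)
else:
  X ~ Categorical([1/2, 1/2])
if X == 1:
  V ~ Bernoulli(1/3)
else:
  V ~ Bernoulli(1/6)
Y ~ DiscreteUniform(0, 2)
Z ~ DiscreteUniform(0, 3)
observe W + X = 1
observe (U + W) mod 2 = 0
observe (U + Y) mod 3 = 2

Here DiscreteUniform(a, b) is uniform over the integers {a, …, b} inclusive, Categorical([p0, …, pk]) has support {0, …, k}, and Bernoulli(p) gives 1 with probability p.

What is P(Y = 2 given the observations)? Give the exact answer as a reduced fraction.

Enumerate traces; 32 have nonzero weight after conditioning:
  (U=1, W=1, X=0, V=0, Y=1, Z=0) weight 5/1152
  (U=1, W=1, X=0, V=0, Y=1, Z=1) weight 5/1152
  (U=1, W=1, X=0, V=0, Y=1, Z=2) weight 5/1152
  (U=1, W=1, X=0, V=0, Y=1, Z=3) weight 5/1152
  (U=1, W=1, X=0, V=1, Y=1, Z=0) weight 1/1152
  (U=1, W=1, X=0, V=1, Y=1, Z=1) weight 1/1152
  (U=1, W=1, X=0, V=1, Y=1, Z=2) weight 1/1152
  (U=1, W=1, X=0, V=1, Y=1, Z=3) weight 1/1152
  (U=2, W=0, X=1, V=0, Y=0, Z=0) weight 1/432
  (U=3, W=1, X=0, V=0, Y=2, Z=0) weight 5/1152
  … 22 more
Group by Y:
  weight(Y=0) = 1/72
  weight(Y=1) = 1/32
  weight(Y=2) = 1/48
Total weight = 1/72 + 1/32 + 1/48 = 19/288
P(Y=0 | obs) = 1/72 / 19/288 = 4/19
P(Y=1 | obs) = 1/32 / 19/288 = 9/19
P(Y=2 | obs) = 1/48 / 19/288 = 6/19

P(Y = 2 | obs) = 6/19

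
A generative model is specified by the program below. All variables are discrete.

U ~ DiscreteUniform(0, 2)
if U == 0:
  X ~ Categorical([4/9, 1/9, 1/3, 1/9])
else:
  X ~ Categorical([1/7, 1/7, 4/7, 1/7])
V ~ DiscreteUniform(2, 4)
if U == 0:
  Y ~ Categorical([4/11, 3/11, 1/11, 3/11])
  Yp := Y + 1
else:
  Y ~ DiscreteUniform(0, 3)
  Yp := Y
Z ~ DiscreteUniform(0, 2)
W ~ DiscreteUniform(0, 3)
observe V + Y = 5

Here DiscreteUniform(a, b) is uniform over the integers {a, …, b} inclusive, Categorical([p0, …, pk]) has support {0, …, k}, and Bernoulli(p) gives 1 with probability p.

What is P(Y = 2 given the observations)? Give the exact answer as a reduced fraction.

Enumerate traces; 432 have nonzero weight after conditioning:
  (U=0, X=0, V=2, Y=3, Z=0, W=0) weight 1/891
  (U=0, X=0, V=2, Y=3, Z=0, W=1) weight 1/891
  (U=0, X=0, V=2, Y=3, Z=0, W=2) weight 1/891
  (U=0, X=0, V=2, Y=3, Z=0, W=3) weight 1/891
  (U=0, X=0, V=2, Y=3, Z=1, W=0) weight 1/891
  (U=0, X=0, V=2, Y=3, Z=1, W=1) weight 1/891
  (U=0, X=0, V=2, Y=3, Z=1, W=2) weight 1/891
  (U=0, X=0, V=2, Y=3, Z=1, W=3) weight 1/891
  (U=0, X=0, V=3, Y=2, Z=0, W=0) weight 1/2673
  (U=0, X=0, V=4, Y=1, Z=0, W=0) weight 1/891
  … 422 more
Group by Y:
  weight(Y=1) = 17/198
  weight(Y=2) = 13/198
  weight(Y=3) = 17/198
Total weight = 17/198 + 13/198 + 17/198 = 47/198
P(Y=1 | obs) = 17/198 / 47/198 = 17/47
P(Y=2 | obs) = 13/198 / 47/198 = 13/47
P(Y=3 | obs) = 17/198 / 47/198 = 17/47

P(Y = 2 | obs) = 13/47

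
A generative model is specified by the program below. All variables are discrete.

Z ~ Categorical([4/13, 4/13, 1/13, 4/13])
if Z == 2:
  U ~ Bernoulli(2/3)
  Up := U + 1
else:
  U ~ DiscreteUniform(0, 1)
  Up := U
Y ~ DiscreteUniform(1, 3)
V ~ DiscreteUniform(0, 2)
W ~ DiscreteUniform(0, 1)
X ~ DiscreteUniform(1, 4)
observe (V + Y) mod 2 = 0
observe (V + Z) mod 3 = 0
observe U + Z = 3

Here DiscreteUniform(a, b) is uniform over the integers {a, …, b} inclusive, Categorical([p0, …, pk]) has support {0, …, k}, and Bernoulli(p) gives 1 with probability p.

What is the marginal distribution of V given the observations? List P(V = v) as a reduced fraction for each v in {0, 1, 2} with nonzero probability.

P(V=0) = 3/5, P(V=1) = 2/5

Enumerate traces; 24 have nonzero weight after conditioning:
  (Z=2, U=1, Y=1, V=1, W=0, X=1) weight 1/1404
  (Z=2, U=1, Y=1, V=1, W=0, X=2) weight 1/1404
  (Z=2, U=1, Y=1, V=1, W=0, X=3) weight 1/1404
  (Z=2, U=1, Y=1, V=1, W=0, X=4) weight 1/1404
  (Z=2, U=1, Y=1, V=1, W=1, X=1) weight 1/1404
  (Z=2, U=1, Y=1, V=1, W=1, X=2) weight 1/1404
  (Z=2, U=1, Y=1, V=1, W=1, X=3) weight 1/1404
  (Z=2, U=1, Y=1, V=1, W=1, X=4) weight 1/1404
  (Z=3, U=0, Y=2, V=0, W=0, X=1) weight 1/468
  … 15 more
Group by V:
  weight(V=0) = 2/117
  weight(V=1) = 4/351
Total weight = 2/117 + 4/351 = 10/351
P(V=0 | obs) = 2/117 / 10/351 = 3/5
P(V=1 | obs) = 4/351 / 10/351 = 2/5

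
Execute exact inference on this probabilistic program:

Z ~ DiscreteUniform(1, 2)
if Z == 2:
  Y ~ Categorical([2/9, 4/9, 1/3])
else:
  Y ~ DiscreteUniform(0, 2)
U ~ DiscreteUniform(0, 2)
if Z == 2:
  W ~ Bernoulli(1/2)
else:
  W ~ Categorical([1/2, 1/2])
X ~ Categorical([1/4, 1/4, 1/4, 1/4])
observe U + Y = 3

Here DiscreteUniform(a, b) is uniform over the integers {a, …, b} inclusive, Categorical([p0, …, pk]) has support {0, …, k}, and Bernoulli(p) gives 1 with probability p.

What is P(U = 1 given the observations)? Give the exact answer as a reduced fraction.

Enumerate traces; 32 have nonzero weight after conditioning:
  (Z=1, Y=1, U=2, W=0, X=0) weight 1/144
  (Z=1, Y=1, U=2, W=0, X=1) weight 1/144
  (Z=1, Y=1, U=2, W=0, X=2) weight 1/144
  (Z=1, Y=1, U=2, W=0, X=3) weight 1/144
  (Z=1, Y=1, U=2, W=1, X=0) weight 1/144
  (Z=1, Y=1, U=2, W=1, X=1) weight 1/144
  (Z=1, Y=1, U=2, W=1, X=2) weight 1/144
  (Z=1, Y=1, U=2, W=1, X=3) weight 1/144
  (Z=1, Y=2, U=1, W=0, X=0) weight 1/144
  … 23 more
Group by U:
  weight(U=1) = 1/9
  weight(U=2) = 7/54
Total weight = 1/9 + 7/54 = 13/54
P(U=1 | obs) = 1/9 / 13/54 = 6/13
P(U=2 | obs) = 7/54 / 13/54 = 7/13

P(U = 1 | obs) = 6/13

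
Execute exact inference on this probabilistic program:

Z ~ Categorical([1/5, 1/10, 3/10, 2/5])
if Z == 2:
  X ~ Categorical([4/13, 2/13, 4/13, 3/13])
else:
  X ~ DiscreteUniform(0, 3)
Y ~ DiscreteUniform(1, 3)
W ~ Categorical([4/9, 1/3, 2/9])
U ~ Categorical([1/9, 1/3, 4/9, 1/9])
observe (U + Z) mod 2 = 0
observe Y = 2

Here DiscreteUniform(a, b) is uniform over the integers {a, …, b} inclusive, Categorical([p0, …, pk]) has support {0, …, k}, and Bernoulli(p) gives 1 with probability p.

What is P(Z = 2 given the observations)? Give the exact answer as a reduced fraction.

P(Z = 2 | obs) = 1/3

Enumerate traces; 96 have nonzero weight after conditioning:
  (Z=0, X=0, Y=2, W=0, U=0) weight 1/1215
  (Z=0, X=0, Y=2, W=0, U=2) weight 4/1215
  (Z=0, X=0, Y=2, W=1, U=0) weight 1/1620
  (Z=0, X=0, Y=2, W=1, U=2) weight 1/405
  (Z=0, X=0, Y=2, W=2, U=0) weight 1/2430
  (Z=0, X=0, Y=2, W=2, U=2) weight 2/1215
  (Z=0, X=1, Y=2, W=0, U=0) weight 1/1215
  (Z=0, X=1, Y=2, W=0, U=2) weight 4/1215
  (Z=1, X=0, Y=2, W=0, U=1) weight 1/810
  (Z=2, X=0, Y=2, W=0, U=0) weight 8/5265
  … 86 more
Group by Z:
  weight(Z=0) = 1/27
  weight(Z=1) = 2/135
  weight(Z=2) = 1/18
  weight(Z=3) = 8/135
Total weight = 1/27 + 2/135 + 1/18 + 8/135 = 1/6
P(Z=0 | obs) = 1/27 / 1/6 = 2/9
P(Z=1 | obs) = 2/135 / 1/6 = 4/45
P(Z=2 | obs) = 1/18 / 1/6 = 1/3
P(Z=3 | obs) = 8/135 / 1/6 = 16/45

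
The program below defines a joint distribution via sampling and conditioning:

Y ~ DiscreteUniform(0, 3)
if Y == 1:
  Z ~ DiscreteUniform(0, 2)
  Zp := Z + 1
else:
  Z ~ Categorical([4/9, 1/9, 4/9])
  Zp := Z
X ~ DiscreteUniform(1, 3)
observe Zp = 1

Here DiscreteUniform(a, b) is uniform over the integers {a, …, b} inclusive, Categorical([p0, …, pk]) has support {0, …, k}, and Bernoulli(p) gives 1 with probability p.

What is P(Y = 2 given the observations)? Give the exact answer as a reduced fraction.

Enumerate traces; 12 have nonzero weight after conditioning:
  (Y=0, Z=1, X=1) weight 1/108
  (Y=0, Z=1, X=2) weight 1/108
  (Y=0, Z=1, X=3) weight 1/108
  (Y=1, Z=0, X=1) weight 1/36
  (Y=1, Z=0, X=2) weight 1/36
  (Y=1, Z=0, X=3) weight 1/36
  (Y=2, Z=1, X=1) weight 1/108
  (Y=2, Z=1, X=2) weight 1/108
  (Y=3, Z=1, X=1) weight 1/108
  … 3 more
Group by Y:
  weight(Y=0) = 1/36
  weight(Y=1) = 1/12
  weight(Y=2) = 1/36
  weight(Y=3) = 1/36
Total weight = 1/36 + 1/12 + 1/36 + 1/36 = 1/6
P(Y=0 | obs) = 1/36 / 1/6 = 1/6
P(Y=1 | obs) = 1/12 / 1/6 = 1/2
P(Y=2 | obs) = 1/36 / 1/6 = 1/6
P(Y=3 | obs) = 1/36 / 1/6 = 1/6

P(Y = 2 | obs) = 1/6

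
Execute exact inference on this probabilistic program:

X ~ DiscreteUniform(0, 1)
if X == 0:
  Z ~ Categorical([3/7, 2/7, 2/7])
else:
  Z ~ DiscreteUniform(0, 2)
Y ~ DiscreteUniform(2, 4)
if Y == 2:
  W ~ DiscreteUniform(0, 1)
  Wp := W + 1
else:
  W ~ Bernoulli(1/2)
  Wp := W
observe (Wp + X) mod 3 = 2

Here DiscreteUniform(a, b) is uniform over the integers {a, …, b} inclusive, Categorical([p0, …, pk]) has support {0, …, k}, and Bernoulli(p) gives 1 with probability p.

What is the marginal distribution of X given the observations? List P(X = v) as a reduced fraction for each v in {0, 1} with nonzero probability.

Enumerate traces; 12 have nonzero weight after conditioning:
  (X=0, Z=0, Y=2, W=1) weight 1/28
  (X=0, Z=1, Y=2, W=1) weight 1/42
  (X=0, Z=2, Y=2, W=1) weight 1/42
  (X=1, Z=0, Y=2, W=0) weight 1/36
  (X=1, Z=0, Y=3, W=1) weight 1/36
  (X=1, Z=0, Y=4, W=1) weight 1/36
  (X=1, Z=1, Y=2, W=0) weight 1/36
  (X=1, Z=1, Y=3, W=1) weight 1/36
  … 4 more
Group by X:
  weight(X=0) = 1/12
  weight(X=1) = 1/4
Total weight = 1/12 + 1/4 = 1/3
P(X=0 | obs) = 1/12 / 1/3 = 1/4
P(X=1 | obs) = 1/4 / 1/3 = 3/4

P(X=0) = 1/4, P(X=1) = 3/4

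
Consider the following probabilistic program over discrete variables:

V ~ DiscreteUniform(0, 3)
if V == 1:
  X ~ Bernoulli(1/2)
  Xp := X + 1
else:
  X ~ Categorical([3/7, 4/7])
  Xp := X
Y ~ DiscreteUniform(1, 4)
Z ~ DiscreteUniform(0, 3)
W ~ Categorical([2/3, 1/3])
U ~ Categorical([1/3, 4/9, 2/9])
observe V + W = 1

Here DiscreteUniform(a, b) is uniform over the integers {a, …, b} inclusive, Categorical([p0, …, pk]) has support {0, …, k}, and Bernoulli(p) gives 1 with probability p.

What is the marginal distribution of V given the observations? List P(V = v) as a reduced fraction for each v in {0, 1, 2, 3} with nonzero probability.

Enumerate traces; 192 have nonzero weight after conditioning:
  (V=0, X=0, Y=1, Z=0, W=1, U=0) weight 1/1344
  (V=0, X=0, Y=1, Z=0, W=1, U=1) weight 1/1008
  (V=0, X=0, Y=1, Z=0, W=1, U=2) weight 1/2016
  (V=0, X=0, Y=1, Z=1, W=1, U=0) weight 1/1344
  (V=0, X=0, Y=1, Z=1, W=1, U=1) weight 1/1008
  (V=0, X=0, Y=1, Z=1, W=1, U=2) weight 1/2016
  (V=0, X=0, Y=1, Z=2, W=1, U=0) weight 1/1344
  (V=0, X=0, Y=1, Z=2, W=1, U=1) weight 1/1008
  (V=1, X=0, Y=1, Z=0, W=0, U=0) weight 1/576
  … 183 more
Group by V:
  weight(V=0) = 1/12
  weight(V=1) = 1/6
Total weight = 1/12 + 1/6 = 1/4
P(V=0 | obs) = 1/12 / 1/4 = 1/3
P(V=1 | obs) = 1/6 / 1/4 = 2/3

P(V=0) = 1/3, P(V=1) = 2/3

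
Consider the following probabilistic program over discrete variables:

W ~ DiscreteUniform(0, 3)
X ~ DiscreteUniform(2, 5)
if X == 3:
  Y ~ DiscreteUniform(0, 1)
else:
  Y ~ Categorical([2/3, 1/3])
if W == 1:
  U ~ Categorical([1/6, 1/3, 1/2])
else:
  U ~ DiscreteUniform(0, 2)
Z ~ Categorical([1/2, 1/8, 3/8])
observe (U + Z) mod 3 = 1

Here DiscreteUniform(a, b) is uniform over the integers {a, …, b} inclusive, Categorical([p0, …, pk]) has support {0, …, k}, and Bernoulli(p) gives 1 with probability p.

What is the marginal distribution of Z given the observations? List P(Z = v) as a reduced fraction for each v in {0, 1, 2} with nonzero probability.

Enumerate traces; 96 have nonzero weight after conditioning:
  (W=0, X=2, Y=0, U=0, Z=1) weight 1/576
  (W=0, X=2, Y=0, U=1, Z=0) weight 1/144
  (W=0, X=2, Y=0, U=2, Z=2) weight 1/192
  (W=0, X=2, Y=1, U=0, Z=1) weight 1/1152
  (W=0, X=2, Y=1, U=1, Z=0) weight 1/288
  (W=0, X=2, Y=1, U=2, Z=2) weight 1/384
  (W=0, X=3, Y=0, U=0, Z=1) weight 1/768
  (W=0, X=3, Y=0, U=1, Z=0) weight 1/192
  … 88 more
Group by Z:
  weight(Z=0) = 1/6
  weight(Z=1) = 7/192
  weight(Z=2) = 9/64
Total weight = 1/6 + 7/192 + 9/64 = 11/32
P(Z=0 | obs) = 1/6 / 11/32 = 16/33
P(Z=1 | obs) = 7/192 / 11/32 = 7/66
P(Z=2 | obs) = 9/64 / 11/32 = 9/22

P(Z=0) = 16/33, P(Z=1) = 7/66, P(Z=2) = 9/22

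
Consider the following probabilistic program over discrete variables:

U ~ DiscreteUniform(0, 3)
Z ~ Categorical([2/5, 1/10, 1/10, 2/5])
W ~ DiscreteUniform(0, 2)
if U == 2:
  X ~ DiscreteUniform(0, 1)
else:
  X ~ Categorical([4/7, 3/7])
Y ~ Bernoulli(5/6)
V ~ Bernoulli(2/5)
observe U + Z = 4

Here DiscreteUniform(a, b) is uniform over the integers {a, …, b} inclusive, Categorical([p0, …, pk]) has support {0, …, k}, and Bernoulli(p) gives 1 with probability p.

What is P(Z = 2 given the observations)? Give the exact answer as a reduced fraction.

Enumerate traces; 72 have nonzero weight after conditioning:
  (U=1, Z=3, W=0, X=0, Y=0, V=0) weight 1/525
  (U=1, Z=3, W=0, X=0, Y=0, V=1) weight 2/1575
  (U=1, Z=3, W=0, X=0, Y=1, V=0) weight 1/105
  (U=1, Z=3, W=0, X=0, Y=1, V=1) weight 2/315
  (U=1, Z=3, W=0, X=1, Y=0, V=0) weight 1/700
  (U=1, Z=3, W=0, X=1, Y=0, V=1) weight 1/1050
  (U=1, Z=3, W=0, X=1, Y=1, V=0) weight 1/140
  (U=1, Z=3, W=0, X=1, Y=1, V=1) weight 1/210
  (U=2, Z=2, W=0, X=0, Y=0, V=0) weight 1/2400
  (U=3, Z=1, W=0, X=0, Y=0, V=0) weight 1/2100
  … 62 more
Group by Z:
  weight(Z=1) = 1/40
  weight(Z=2) = 1/40
  weight(Z=3) = 1/10
Total weight = 1/40 + 1/40 + 1/10 = 3/20
P(Z=1 | obs) = 1/40 / 3/20 = 1/6
P(Z=2 | obs) = 1/40 / 3/20 = 1/6
P(Z=3 | obs) = 1/10 / 3/20 = 2/3

P(Z = 2 | obs) = 1/6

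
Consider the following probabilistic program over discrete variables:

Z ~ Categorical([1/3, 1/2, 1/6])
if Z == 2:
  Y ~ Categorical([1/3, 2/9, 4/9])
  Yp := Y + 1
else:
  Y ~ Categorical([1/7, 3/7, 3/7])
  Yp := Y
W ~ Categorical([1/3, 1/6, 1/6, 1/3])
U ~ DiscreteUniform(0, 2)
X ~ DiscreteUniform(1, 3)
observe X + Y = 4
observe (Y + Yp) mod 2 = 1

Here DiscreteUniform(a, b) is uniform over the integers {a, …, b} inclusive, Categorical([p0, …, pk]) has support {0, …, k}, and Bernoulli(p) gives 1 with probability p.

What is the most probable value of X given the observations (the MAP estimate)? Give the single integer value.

argmax_v P(X = v | obs) = 2

Enumerate traces; 24 have nonzero weight after conditioning:
  (Z=2, Y=1, W=0, U=0, X=3) weight 1/729
  (Z=2, Y=1, W=0, U=1, X=3) weight 1/729
  (Z=2, Y=1, W=0, U=2, X=3) weight 1/729
  (Z=2, Y=1, W=1, U=0, X=3) weight 1/1458
  (Z=2, Y=1, W=1, U=1, X=3) weight 1/1458
  (Z=2, Y=1, W=1, U=2, X=3) weight 1/1458
  (Z=2, Y=1, W=2, U=0, X=3) weight 1/1458
  (Z=2, Y=1, W=2, U=1, X=3) weight 1/1458
  (Z=2, Y=2, W=0, U=0, X=2) weight 2/729
  … 15 more
Group by X:
  weight(X=2) = 2/81
  weight(X=3) = 1/81
Total weight = 2/81 + 1/81 = 1/27
P(X=2 | obs) = 2/81 / 1/27 = 2/3
P(X=3 | obs) = 1/81 / 1/27 = 1/3
argmax = 2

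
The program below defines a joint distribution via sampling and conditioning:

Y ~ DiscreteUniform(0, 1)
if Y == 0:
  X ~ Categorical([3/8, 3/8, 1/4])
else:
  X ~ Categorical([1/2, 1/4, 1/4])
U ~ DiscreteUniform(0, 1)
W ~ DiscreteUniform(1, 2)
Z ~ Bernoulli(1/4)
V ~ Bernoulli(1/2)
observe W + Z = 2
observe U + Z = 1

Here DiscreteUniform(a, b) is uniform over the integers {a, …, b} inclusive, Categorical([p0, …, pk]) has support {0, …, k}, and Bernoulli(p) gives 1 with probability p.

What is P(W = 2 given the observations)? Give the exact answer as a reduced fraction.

Enumerate traces; 24 have nonzero weight after conditioning:
  (Y=0, X=0, U=0, W=1, Z=1, V=0) weight 3/512
  (Y=0, X=0, U=0, W=1, Z=1, V=1) weight 3/512
  (Y=0, X=0, U=1, W=2, Z=0, V=0) weight 9/512
  (Y=0, X=0, U=1, W=2, Z=0, V=1) weight 9/512
  (Y=0, X=1, U=0, W=1, Z=1, V=0) weight 3/512
  (Y=0, X=1, U=0, W=1, Z=1, V=1) weight 3/512
  (Y=0, X=1, U=1, W=2, Z=0, V=0) weight 9/512
  (Y=0, X=1, U=1, W=2, Z=0, V=1) weight 9/512
  … 16 more
Group by W:
  weight(W=1) = 1/16
  weight(W=2) = 3/16
Total weight = 1/16 + 3/16 = 1/4
P(W=1 | obs) = 1/16 / 1/4 = 1/4
P(W=2 | obs) = 3/16 / 1/4 = 3/4

P(W = 2 | obs) = 3/4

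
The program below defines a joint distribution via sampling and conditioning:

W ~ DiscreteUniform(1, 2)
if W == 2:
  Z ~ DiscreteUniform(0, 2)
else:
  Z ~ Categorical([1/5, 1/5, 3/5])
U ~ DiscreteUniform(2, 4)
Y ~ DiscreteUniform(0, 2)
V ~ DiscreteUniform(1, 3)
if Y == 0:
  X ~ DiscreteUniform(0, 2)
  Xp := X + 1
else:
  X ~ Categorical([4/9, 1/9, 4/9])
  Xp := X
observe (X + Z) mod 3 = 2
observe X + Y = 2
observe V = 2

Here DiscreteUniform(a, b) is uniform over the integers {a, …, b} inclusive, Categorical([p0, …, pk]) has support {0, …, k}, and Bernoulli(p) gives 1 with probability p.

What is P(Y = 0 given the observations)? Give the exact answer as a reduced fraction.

P(Y = 0 | obs) = 3/11

Enumerate traces; 18 have nonzero weight after conditioning:
  (W=1, Z=0, U=2, Y=0, V=2, X=2) weight 1/810
  (W=1, Z=0, U=3, Y=0, V=2, X=2) weight 1/810
  (W=1, Z=0, U=4, Y=0, V=2, X=2) weight 1/810
  (W=1, Z=1, U=2, Y=1, V=2, X=1) weight 1/2430
  (W=1, Z=1, U=3, Y=1, V=2, X=1) weight 1/2430
  (W=1, Z=1, U=4, Y=1, V=2, X=1) weight 1/2430
  (W=1, Z=2, U=2, Y=2, V=2, X=0) weight 2/405
  (W=1, Z=2, U=3, Y=2, V=2, X=0) weight 2/405
  … 10 more
Group by Y:
  weight(Y=0) = 4/405
  weight(Y=1) = 4/1215
  weight(Y=2) = 28/1215
Total weight = 4/405 + 4/1215 + 28/1215 = 44/1215
P(Y=0 | obs) = 4/405 / 44/1215 = 3/11
P(Y=1 | obs) = 4/1215 / 44/1215 = 1/11
P(Y=2 | obs) = 28/1215 / 44/1215 = 7/11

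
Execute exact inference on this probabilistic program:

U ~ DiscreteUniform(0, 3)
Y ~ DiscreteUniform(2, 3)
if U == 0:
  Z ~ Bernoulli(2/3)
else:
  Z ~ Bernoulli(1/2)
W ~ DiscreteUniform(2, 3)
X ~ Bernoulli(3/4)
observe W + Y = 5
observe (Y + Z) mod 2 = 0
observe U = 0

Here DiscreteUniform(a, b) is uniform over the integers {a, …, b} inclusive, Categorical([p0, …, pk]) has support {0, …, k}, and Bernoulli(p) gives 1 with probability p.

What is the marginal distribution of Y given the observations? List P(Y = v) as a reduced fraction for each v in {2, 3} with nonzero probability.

Enumerate traces; 4 have nonzero weight after conditioning:
  (U=0, Y=2, Z=0, W=3, X=0) weight 1/192
  (U=0, Y=2, Z=0, W=3, X=1) weight 1/64
  (U=0, Y=3, Z=1, W=2, X=0) weight 1/96
  (U=0, Y=3, Z=1, W=2, X=1) weight 1/32
Group by Y:
  weight(Y=2) = 1/48
  weight(Y=3) = 1/24
Total weight = 1/48 + 1/24 = 1/16
P(Y=2 | obs) = 1/48 / 1/16 = 1/3
P(Y=3 | obs) = 1/24 / 1/16 = 2/3

P(Y=2) = 1/3, P(Y=3) = 2/3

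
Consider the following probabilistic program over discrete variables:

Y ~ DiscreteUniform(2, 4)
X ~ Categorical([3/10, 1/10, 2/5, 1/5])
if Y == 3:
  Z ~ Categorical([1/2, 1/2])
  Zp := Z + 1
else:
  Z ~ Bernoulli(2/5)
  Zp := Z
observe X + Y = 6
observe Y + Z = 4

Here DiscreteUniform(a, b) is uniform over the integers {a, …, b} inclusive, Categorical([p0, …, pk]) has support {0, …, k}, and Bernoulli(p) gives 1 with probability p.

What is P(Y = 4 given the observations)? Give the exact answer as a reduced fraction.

Enumerate traces; 2 have nonzero weight after conditioning:
  (Y=3, X=3, Z=1) weight 1/30
  (Y=4, X=2, Z=0) weight 2/25
Group by Y:
  weight(Y=3) = 1/30
  weight(Y=4) = 2/25
Total weight = 1/30 + 2/25 = 17/150
P(Y=3 | obs) = 1/30 / 17/150 = 5/17
P(Y=4 | obs) = 2/25 / 17/150 = 12/17

P(Y = 4 | obs) = 12/17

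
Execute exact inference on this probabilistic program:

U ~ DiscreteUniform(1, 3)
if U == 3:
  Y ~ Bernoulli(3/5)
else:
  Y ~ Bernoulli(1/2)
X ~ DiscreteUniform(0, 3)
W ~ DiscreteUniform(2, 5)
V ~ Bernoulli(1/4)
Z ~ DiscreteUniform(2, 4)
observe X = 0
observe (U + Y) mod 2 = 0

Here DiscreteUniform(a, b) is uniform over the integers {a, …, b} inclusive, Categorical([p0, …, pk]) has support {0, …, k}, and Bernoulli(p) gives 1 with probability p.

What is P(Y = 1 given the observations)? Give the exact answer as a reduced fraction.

P(Y = 1 | obs) = 11/16

Enumerate traces; 72 have nonzero weight after conditioning:
  (U=1, Y=1, X=0, W=2, V=0, Z=2) weight 1/384
  (U=1, Y=1, X=0, W=2, V=0, Z=3) weight 1/384
  (U=1, Y=1, X=0, W=2, V=0, Z=4) weight 1/384
  (U=1, Y=1, X=0, W=2, V=1, Z=2) weight 1/1152
  (U=1, Y=1, X=0, W=2, V=1, Z=3) weight 1/1152
  (U=1, Y=1, X=0, W=2, V=1, Z=4) weight 1/1152
  (U=1, Y=1, X=0, W=3, V=0, Z=2) weight 1/384
  (U=1, Y=1, X=0, W=3, V=0, Z=3) weight 1/384
  (U=2, Y=0, X=0, W=2, V=0, Z=2) weight 1/384
  … 63 more
Group by Y:
  weight(Y=0) = 1/24
  weight(Y=1) = 11/120
Total weight = 1/24 + 11/120 = 2/15
P(Y=0 | obs) = 1/24 / 2/15 = 5/16
P(Y=1 | obs) = 11/120 / 2/15 = 11/16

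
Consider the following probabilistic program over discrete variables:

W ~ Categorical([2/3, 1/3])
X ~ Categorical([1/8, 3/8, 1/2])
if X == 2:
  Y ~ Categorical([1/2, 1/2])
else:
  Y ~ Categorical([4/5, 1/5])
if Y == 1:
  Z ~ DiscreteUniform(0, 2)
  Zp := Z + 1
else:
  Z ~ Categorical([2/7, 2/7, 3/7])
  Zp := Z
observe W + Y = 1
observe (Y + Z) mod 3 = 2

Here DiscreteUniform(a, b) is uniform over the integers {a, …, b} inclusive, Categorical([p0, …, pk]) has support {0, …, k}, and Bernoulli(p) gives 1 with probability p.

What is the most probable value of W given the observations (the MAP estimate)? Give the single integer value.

argmax_v P(W = v | obs) = 1

Enumerate traces; 6 have nonzero weight after conditioning:
  (W=0, X=0, Y=1, Z=1) weight 1/180
  (W=0, X=1, Y=1, Z=1) weight 1/60
  (W=0, X=2, Y=1, Z=1) weight 1/18
  (W=1, X=0, Y=0, Z=2) weight 1/70
  (W=1, X=1, Y=0, Z=2) weight 3/70
  (W=1, X=2, Y=0, Z=2) weight 1/28
Group by W:
  weight(W=0) = 7/90
  weight(W=1) = 13/140
Total weight = 7/90 + 13/140 = 43/252
P(W=0 | obs) = 7/90 / 43/252 = 98/215
P(W=1 | obs) = 13/140 / 43/252 = 117/215
argmax = 1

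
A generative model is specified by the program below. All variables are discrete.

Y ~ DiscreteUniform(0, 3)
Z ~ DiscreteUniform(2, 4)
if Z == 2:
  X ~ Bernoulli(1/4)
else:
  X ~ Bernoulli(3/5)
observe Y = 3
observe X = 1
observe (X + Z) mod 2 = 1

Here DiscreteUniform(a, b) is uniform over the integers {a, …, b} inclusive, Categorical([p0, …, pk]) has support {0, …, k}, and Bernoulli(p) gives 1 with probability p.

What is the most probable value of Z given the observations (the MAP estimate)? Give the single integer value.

argmax_v P(Z = v | obs) = 4

Enumerate traces; 2 have nonzero weight after conditioning:
  (Y=3, Z=2, X=1) weight 1/48
  (Y=3, Z=4, X=1) weight 1/20
Group by Z:
  weight(Z=2) = 1/48
  weight(Z=4) = 1/20
Total weight = 1/48 + 1/20 = 17/240
P(Z=2 | obs) = 1/48 / 17/240 = 5/17
P(Z=4 | obs) = 1/20 / 17/240 = 12/17
argmax = 4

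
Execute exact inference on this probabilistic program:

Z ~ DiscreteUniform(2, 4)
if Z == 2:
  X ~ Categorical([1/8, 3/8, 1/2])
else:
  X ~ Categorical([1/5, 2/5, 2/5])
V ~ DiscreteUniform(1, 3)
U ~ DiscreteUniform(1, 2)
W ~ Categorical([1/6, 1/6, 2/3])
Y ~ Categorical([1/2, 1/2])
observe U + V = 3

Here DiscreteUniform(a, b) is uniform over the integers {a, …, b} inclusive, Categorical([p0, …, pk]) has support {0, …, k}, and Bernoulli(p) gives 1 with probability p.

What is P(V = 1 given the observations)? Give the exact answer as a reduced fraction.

P(V = 1 | obs) = 1/2

Enumerate traces; 108 have nonzero weight after conditioning:
  (Z=2, X=0, V=1, U=2, W=0, Y=0) weight 1/1728
  (Z=2, X=0, V=1, U=2, W=0, Y=1) weight 1/1728
  (Z=2, X=0, V=1, U=2, W=1, Y=0) weight 1/1728
  (Z=2, X=0, V=1, U=2, W=1, Y=1) weight 1/1728
  (Z=2, X=0, V=1, U=2, W=2, Y=0) weight 1/432
  (Z=2, X=0, V=1, U=2, W=2, Y=1) weight 1/432
  (Z=2, X=0, V=2, U=1, W=0, Y=0) weight 1/1728
  (Z=2, X=0, V=2, U=1, W=0, Y=1) weight 1/1728
  … 100 more
Group by V:
  weight(V=1) = 1/6
  weight(V=2) = 1/6
Total weight = 1/6 + 1/6 = 1/3
P(V=1 | obs) = 1/6 / 1/3 = 1/2
P(V=2 | obs) = 1/6 / 1/3 = 1/2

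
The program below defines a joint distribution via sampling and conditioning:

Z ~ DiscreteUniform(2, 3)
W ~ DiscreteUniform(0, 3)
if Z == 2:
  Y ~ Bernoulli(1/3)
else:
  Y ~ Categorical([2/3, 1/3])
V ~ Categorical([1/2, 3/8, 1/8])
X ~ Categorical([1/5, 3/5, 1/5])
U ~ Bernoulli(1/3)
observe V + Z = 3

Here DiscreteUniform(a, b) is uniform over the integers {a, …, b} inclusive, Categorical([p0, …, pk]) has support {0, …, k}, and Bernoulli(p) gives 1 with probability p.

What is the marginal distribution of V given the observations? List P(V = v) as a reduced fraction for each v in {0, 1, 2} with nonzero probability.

P(V=0) = 4/7, P(V=1) = 3/7

Enumerate traces; 96 have nonzero weight after conditioning:
  (Z=2, W=0, Y=0, V=1, X=0, U=0) weight 1/240
  (Z=2, W=0, Y=0, V=1, X=0, U=1) weight 1/480
  (Z=2, W=0, Y=0, V=1, X=1, U=0) weight 1/80
  (Z=2, W=0, Y=0, V=1, X=1, U=1) weight 1/160
  (Z=2, W=0, Y=0, V=1, X=2, U=0) weight 1/240
  (Z=2, W=0, Y=0, V=1, X=2, U=1) weight 1/480
  (Z=2, W=0, Y=1, V=1, X=0, U=0) weight 1/480
  (Z=2, W=0, Y=1, V=1, X=0, U=1) weight 1/960
  (Z=3, W=0, Y=0, V=0, X=0, U=0) weight 1/180
  … 87 more
Group by V:
  weight(V=0) = 1/4
  weight(V=1) = 3/16
Total weight = 1/4 + 3/16 = 7/16
P(V=0 | obs) = 1/4 / 7/16 = 4/7
P(V=1 | obs) = 3/16 / 7/16 = 3/7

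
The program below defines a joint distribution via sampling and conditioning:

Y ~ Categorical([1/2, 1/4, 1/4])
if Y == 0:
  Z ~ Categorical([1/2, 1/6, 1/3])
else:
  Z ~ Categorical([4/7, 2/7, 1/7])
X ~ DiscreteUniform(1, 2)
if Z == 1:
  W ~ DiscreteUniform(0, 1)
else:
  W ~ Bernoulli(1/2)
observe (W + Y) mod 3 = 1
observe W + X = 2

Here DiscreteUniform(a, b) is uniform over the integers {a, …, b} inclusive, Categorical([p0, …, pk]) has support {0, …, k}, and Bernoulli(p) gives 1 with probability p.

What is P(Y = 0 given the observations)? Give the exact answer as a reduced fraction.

Enumerate traces; 6 have nonzero weight after conditioning:
  (Y=0, Z=0, X=1, W=1) weight 1/16
  (Y=0, Z=1, X=1, W=1) weight 1/48
  (Y=0, Z=2, X=1, W=1) weight 1/24
  (Y=1, Z=0, X=2, W=0) weight 1/28
  (Y=1, Z=1, X=2, W=0) weight 1/56
  (Y=1, Z=2, X=2, W=0) weight 1/112
Group by Y:
  weight(Y=0) = 1/8
  weight(Y=1) = 1/16
Total weight = 1/8 + 1/16 = 3/16
P(Y=0 | obs) = 1/8 / 3/16 = 2/3
P(Y=1 | obs) = 1/16 / 3/16 = 1/3

P(Y = 0 | obs) = 2/3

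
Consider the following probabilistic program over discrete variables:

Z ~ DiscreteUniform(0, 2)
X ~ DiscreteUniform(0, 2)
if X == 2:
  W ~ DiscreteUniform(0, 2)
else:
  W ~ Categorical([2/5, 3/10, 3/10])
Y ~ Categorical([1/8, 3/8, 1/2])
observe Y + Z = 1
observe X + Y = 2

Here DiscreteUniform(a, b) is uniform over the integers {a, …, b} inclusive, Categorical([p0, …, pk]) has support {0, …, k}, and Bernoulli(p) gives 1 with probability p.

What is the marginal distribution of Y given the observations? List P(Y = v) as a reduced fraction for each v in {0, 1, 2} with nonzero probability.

P(Y=0) = 1/4, P(Y=1) = 3/4

Enumerate traces; 6 have nonzero weight after conditioning:
  (Z=0, X=1, W=0, Y=1) weight 1/60
  (Z=0, X=1, W=1, Y=1) weight 1/80
  (Z=0, X=1, W=2, Y=1) weight 1/80
  (Z=1, X=2, W=0, Y=0) weight 1/216
  (Z=1, X=2, W=1, Y=0) weight 1/216
  (Z=1, X=2, W=2, Y=0) weight 1/216
Group by Y:
  weight(Y=0) = 1/72
  weight(Y=1) = 1/24
Total weight = 1/72 + 1/24 = 1/18
P(Y=0 | obs) = 1/72 / 1/18 = 1/4
P(Y=1 | obs) = 1/24 / 1/18 = 3/4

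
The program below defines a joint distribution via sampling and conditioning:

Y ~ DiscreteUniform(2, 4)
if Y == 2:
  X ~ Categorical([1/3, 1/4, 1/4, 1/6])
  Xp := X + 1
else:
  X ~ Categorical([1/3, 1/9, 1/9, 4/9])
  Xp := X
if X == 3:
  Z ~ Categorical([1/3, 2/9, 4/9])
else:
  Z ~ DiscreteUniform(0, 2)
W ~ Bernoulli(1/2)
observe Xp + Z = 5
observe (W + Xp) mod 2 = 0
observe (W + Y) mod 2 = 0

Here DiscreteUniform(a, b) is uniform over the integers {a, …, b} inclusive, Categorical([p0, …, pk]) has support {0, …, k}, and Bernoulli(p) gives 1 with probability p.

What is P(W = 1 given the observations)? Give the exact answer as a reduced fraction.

P(W = 1 | obs) = 16/19

Enumerate traces; 2 have nonzero weight after conditioning:
  (Y=2, X=3, Z=1, W=0) weight 1/162
  (Y=3, X=3, Z=2, W=1) weight 8/243
Group by W:
  weight(W=0) = 1/162
  weight(W=1) = 8/243
Total weight = 1/162 + 8/243 = 19/486
P(W=0 | obs) = 1/162 / 19/486 = 3/19
P(W=1 | obs) = 8/243 / 19/486 = 16/19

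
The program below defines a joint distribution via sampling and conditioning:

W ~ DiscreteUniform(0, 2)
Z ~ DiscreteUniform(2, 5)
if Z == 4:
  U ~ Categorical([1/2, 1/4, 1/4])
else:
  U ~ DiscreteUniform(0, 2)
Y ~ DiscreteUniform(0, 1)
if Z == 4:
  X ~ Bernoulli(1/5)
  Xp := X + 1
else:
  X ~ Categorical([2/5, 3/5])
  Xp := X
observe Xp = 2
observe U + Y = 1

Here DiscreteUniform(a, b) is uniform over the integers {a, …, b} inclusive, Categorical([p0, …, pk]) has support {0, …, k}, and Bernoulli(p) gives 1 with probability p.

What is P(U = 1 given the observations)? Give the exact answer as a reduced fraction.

P(U = 1 | obs) = 1/3

Enumerate traces; 6 have nonzero weight after conditioning:
  (W=0, Z=4, U=0, Y=1, X=1) weight 1/240
  (W=0, Z=4, U=1, Y=0, X=1) weight 1/480
  (W=1, Z=4, U=0, Y=1, X=1) weight 1/240
  (W=1, Z=4, U=1, Y=0, X=1) weight 1/480
  (W=2, Z=4, U=0, Y=1, X=1) weight 1/240
  (W=2, Z=4, U=1, Y=0, X=1) weight 1/480
Group by U:
  weight(U=0) = 1/80
  weight(U=1) = 1/160
Total weight = 1/80 + 1/160 = 3/160
P(U=0 | obs) = 1/80 / 3/160 = 2/3
P(U=1 | obs) = 1/160 / 3/160 = 1/3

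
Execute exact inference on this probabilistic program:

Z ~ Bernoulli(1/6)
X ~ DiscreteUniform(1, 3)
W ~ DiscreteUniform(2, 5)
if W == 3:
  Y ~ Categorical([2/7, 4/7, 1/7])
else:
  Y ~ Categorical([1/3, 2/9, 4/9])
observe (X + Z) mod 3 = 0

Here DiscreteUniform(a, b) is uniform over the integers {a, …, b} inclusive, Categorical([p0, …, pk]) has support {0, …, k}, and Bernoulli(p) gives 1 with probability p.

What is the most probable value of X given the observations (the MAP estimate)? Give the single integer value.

argmax_v P(X = v | obs) = 3

Enumerate traces; 24 have nonzero weight after conditioning:
  (Z=0, X=3, W=2, Y=0) weight 5/216
  (Z=0, X=3, W=2, Y=1) weight 5/324
  (Z=0, X=3, W=2, Y=2) weight 5/162
  (Z=0, X=3, W=3, Y=0) weight 5/252
  (Z=0, X=3, W=3, Y=1) weight 5/126
  (Z=0, X=3, W=3, Y=2) weight 5/504
  (Z=0, X=3, W=4, Y=0) weight 5/216
  (Z=0, X=3, W=4, Y=1) weight 5/324
  (Z=1, X=2, W=2, Y=0) weight 1/216
  … 15 more
Group by X:
  weight(X=2) = 1/18
  weight(X=3) = 5/18
Total weight = 1/18 + 5/18 = 1/3
P(X=2 | obs) = 1/18 / 1/3 = 1/6
P(X=3 | obs) = 5/18 / 1/3 = 5/6
argmax = 3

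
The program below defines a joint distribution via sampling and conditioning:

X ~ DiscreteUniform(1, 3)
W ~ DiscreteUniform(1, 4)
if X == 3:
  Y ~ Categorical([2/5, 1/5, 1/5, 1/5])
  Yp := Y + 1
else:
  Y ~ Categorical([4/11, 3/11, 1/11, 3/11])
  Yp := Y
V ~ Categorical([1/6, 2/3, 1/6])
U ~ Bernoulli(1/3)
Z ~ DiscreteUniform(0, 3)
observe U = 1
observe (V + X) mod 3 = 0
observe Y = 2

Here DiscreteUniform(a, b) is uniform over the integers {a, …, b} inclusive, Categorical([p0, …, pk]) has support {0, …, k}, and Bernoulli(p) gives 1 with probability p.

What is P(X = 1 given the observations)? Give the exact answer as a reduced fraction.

Enumerate traces; 48 have nonzero weight after conditioning:
  (X=1, W=1, Y=2, V=2, U=1, Z=0) weight 1/9504
  (X=1, W=1, Y=2, V=2, U=1, Z=1) weight 1/9504
  (X=1, W=1, Y=2, V=2, U=1, Z=2) weight 1/9504
  (X=1, W=1, Y=2, V=2, U=1, Z=3) weight 1/9504
  (X=1, W=2, Y=2, V=2, U=1, Z=0) weight 1/9504
  (X=1, W=2, Y=2, V=2, U=1, Z=1) weight 1/9504
  (X=1, W=2, Y=2, V=2, U=1, Z=2) weight 1/9504
  (X=1, W=2, Y=2, V=2, U=1, Z=3) weight 1/9504
  (X=2, W=1, Y=2, V=1, U=1, Z=0) weight 1/2376
  (X=3, W=1, Y=2, V=0, U=1, Z=0) weight 1/4320
  … 38 more
Group by X:
  weight(X=1) = 1/594
  weight(X=2) = 2/297
  weight(X=3) = 1/270
Total weight = 1/594 + 2/297 + 1/270 = 2/165
P(X=1 | obs) = 1/594 / 2/165 = 5/36
P(X=2 | obs) = 2/297 / 2/165 = 5/9
P(X=3 | obs) = 1/270 / 2/165 = 11/36

P(X = 1 | obs) = 5/36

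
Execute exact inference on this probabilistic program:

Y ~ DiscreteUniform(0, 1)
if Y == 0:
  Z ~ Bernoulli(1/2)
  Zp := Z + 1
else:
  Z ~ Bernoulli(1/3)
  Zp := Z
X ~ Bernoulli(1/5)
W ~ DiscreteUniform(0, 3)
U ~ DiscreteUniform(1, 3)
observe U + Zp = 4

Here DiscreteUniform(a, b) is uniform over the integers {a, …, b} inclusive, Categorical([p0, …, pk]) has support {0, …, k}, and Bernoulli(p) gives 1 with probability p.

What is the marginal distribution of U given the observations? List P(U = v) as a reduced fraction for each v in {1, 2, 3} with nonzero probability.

P(U=2) = 3/8, P(U=3) = 5/8

Enumerate traces; 24 have nonzero weight after conditioning:
  (Y=0, Z=0, X=0, W=0, U=3) weight 1/60
  (Y=0, Z=0, X=0, W=1, U=3) weight 1/60
  (Y=0, Z=0, X=0, W=2, U=3) weight 1/60
  (Y=0, Z=0, X=0, W=3, U=3) weight 1/60
  (Y=0, Z=0, X=1, W=0, U=3) weight 1/240
  (Y=0, Z=0, X=1, W=1, U=3) weight 1/240
  (Y=0, Z=0, X=1, W=2, U=3) weight 1/240
  (Y=0, Z=0, X=1, W=3, U=3) weight 1/240
  (Y=0, Z=1, X=0, W=0, U=2) weight 1/60
  … 15 more
Group by U:
  weight(U=2) = 1/12
  weight(U=3) = 5/36
Total weight = 1/12 + 5/36 = 2/9
P(U=2 | obs) = 1/12 / 2/9 = 3/8
P(U=3 | obs) = 5/36 / 2/9 = 5/8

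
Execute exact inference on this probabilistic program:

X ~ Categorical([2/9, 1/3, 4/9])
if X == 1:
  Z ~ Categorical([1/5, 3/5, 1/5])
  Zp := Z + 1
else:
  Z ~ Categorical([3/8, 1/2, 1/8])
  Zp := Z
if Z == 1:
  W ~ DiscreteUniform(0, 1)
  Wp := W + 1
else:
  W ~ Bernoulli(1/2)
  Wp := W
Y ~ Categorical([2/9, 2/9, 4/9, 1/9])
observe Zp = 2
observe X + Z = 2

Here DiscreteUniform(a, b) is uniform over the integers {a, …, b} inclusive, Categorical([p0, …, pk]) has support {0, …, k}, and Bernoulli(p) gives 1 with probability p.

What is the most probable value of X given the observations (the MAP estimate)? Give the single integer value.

argmax_v P(X = v | obs) = 1

Enumerate traces; 16 have nonzero weight after conditioning:
  (X=0, Z=2, W=0, Y=0) weight 1/324
  (X=0, Z=2, W=0, Y=1) weight 1/324
  (X=0, Z=2, W=0, Y=2) weight 1/162
  (X=0, Z=2, W=0, Y=3) weight 1/648
  (X=0, Z=2, W=1, Y=0) weight 1/324
  (X=0, Z=2, W=1, Y=1) weight 1/324
  (X=0, Z=2, W=1, Y=2) weight 1/162
  (X=0, Z=2, W=1, Y=3) weight 1/648
  (X=1, Z=1, W=0, Y=0) weight 1/45
  … 7 more
Group by X:
  weight(X=0) = 1/36
  weight(X=1) = 1/5
Total weight = 1/36 + 1/5 = 41/180
P(X=0 | obs) = 1/36 / 41/180 = 5/41
P(X=1 | obs) = 1/5 / 41/180 = 36/41
argmax = 1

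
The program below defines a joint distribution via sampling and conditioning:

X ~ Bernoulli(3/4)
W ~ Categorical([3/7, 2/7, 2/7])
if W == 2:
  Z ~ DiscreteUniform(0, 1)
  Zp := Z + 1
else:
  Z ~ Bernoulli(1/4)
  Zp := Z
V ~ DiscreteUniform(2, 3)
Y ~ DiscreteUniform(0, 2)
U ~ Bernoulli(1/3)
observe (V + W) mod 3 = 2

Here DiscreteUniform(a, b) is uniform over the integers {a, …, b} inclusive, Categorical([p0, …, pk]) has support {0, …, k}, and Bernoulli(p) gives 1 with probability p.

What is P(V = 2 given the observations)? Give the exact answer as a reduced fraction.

Enumerate traces; 48 have nonzero weight after conditioning:
  (X=0, W=0, Z=0, V=2, Y=0, U=0) weight 1/112
  (X=0, W=0, Z=0, V=2, Y=0, U=1) weight 1/224
  (X=0, W=0, Z=0, V=2, Y=1, U=0) weight 1/112
  (X=0, W=0, Z=0, V=2, Y=1, U=1) weight 1/224
  (X=0, W=0, Z=0, V=2, Y=2, U=0) weight 1/112
  (X=0, W=0, Z=0, V=2, Y=2, U=1) weight 1/224
  (X=0, W=0, Z=1, V=2, Y=0, U=0) weight 1/336
  (X=0, W=0, Z=1, V=2, Y=0, U=1) weight 1/672
  (X=0, W=2, Z=0, V=3, Y=0, U=0) weight 1/252
  … 39 more
Group by V:
  weight(V=2) = 3/14
  weight(V=3) = 1/7
Total weight = 3/14 + 1/7 = 5/14
P(V=2 | obs) = 3/14 / 5/14 = 3/5
P(V=3 | obs) = 1/7 / 5/14 = 2/5

P(V = 2 | obs) = 3/5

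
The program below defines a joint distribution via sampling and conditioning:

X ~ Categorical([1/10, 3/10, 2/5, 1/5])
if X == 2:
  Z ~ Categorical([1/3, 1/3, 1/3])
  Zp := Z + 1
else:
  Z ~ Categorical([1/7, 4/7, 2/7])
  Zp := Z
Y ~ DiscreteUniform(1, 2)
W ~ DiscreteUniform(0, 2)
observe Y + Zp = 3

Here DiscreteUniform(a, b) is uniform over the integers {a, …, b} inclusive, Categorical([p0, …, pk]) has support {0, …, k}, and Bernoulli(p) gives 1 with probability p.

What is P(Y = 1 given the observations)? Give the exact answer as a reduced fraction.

P(Y = 1 | obs) = 16/41

Enumerate traces; 24 have nonzero weight after conditioning:
  (X=0, Z=1, Y=2, W=0) weight 1/105
  (X=0, Z=1, Y=2, W=1) weight 1/105
  (X=0, Z=1, Y=2, W=2) weight 1/105
  (X=0, Z=2, Y=1, W=0) weight 1/210
  (X=0, Z=2, Y=1, W=1) weight 1/210
  (X=0, Z=2, Y=1, W=2) weight 1/210
  (X=1, Z=1, Y=2, W=0) weight 1/35
  (X=1, Z=1, Y=2, W=1) weight 1/35
  … 16 more
Group by Y:
  weight(Y=1) = 16/105
  weight(Y=2) = 5/21
Total weight = 16/105 + 5/21 = 41/105
P(Y=1 | obs) = 16/105 / 41/105 = 16/41
P(Y=2 | obs) = 5/21 / 41/105 = 25/41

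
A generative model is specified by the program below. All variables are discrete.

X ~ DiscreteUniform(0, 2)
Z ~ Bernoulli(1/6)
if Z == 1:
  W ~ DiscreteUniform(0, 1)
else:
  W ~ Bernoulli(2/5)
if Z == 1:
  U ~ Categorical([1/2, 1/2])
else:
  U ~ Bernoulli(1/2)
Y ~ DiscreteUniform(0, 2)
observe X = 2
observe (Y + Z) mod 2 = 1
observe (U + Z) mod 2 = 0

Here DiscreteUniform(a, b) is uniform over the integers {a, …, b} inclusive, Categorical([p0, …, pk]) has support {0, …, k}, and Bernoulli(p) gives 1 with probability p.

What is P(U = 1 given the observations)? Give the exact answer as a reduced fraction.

P(U = 1 | obs) = 2/7

Enumerate traces; 6 have nonzero weight after conditioning:
  (X=2, Z=0, W=0, U=0, Y=1) weight 1/36
  (X=2, Z=0, W=1, U=0, Y=1) weight 1/54
  (X=2, Z=1, W=0, U=1, Y=0) weight 1/216
  (X=2, Z=1, W=0, U=1, Y=2) weight 1/216
  (X=2, Z=1, W=1, U=1, Y=0) weight 1/216
  (X=2, Z=1, W=1, U=1, Y=2) weight 1/216
Group by U:
  weight(U=0) = 5/108
  weight(U=1) = 1/54
Total weight = 5/108 + 1/54 = 7/108
P(U=0 | obs) = 5/108 / 7/108 = 5/7
P(U=1 | obs) = 1/54 / 7/108 = 2/7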